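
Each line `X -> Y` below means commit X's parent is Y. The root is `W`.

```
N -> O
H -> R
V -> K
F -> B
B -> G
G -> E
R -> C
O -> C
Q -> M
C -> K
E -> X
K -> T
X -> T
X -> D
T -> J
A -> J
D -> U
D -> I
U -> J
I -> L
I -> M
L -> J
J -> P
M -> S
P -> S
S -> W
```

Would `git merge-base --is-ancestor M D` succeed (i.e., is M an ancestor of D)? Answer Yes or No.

Yes

Ancestors of D (commits reachable by following parents): {D, I, J, L, M, P, S, U, W}.
M is in that set, so it is an ancestor of D.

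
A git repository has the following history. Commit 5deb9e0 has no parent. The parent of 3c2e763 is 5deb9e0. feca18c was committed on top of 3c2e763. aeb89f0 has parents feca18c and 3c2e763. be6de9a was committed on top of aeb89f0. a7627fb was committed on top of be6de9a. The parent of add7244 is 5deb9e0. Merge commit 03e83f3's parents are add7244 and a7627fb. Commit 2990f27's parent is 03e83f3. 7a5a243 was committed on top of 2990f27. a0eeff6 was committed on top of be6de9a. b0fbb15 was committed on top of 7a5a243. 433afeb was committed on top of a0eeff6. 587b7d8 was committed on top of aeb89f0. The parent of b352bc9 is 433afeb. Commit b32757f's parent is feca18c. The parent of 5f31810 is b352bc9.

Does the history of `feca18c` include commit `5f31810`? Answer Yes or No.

Ancestors of feca18c: {3c2e763, 5deb9e0, feca18c}.
5f31810 is not in that set, so it is not an ancestor of feca18c.

No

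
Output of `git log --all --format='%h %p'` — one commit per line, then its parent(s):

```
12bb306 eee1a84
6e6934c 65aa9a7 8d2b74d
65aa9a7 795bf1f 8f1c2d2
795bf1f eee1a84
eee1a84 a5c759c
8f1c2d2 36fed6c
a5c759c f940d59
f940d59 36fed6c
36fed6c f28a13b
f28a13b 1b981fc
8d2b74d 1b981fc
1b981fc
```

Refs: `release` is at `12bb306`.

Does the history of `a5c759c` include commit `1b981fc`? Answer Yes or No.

Ancestors of a5c759c (commits reachable by following parents): {1b981fc, 36fed6c, a5c759c, f28a13b, f940d59}.
1b981fc is in that set, so it is an ancestor of a5c759c.

Yes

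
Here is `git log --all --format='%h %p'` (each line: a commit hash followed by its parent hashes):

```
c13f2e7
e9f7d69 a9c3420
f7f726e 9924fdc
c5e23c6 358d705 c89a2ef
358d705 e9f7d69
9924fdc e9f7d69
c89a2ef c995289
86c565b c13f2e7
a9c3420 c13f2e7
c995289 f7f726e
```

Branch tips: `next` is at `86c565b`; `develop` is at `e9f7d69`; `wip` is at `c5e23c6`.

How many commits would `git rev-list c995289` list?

Walking parent pointers from c995289: reachable set = {9924fdc, a9c3420, c13f2e7, c995289, e9f7d69, f7f726e}.
That is 6 commits.

6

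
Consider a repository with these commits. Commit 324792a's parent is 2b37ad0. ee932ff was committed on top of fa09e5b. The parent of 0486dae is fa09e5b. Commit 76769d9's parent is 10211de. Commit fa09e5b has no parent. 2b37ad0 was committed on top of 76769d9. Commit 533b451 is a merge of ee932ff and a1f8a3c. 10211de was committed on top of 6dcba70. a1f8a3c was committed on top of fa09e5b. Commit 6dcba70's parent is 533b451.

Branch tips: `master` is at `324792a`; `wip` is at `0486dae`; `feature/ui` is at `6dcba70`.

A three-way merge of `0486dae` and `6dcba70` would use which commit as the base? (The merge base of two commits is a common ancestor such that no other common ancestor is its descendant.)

fa09e5b

Ancestors of 0486dae: {0486dae, fa09e5b}.
Ancestors of 6dcba70: {533b451, 6dcba70, a1f8a3c, ee932ff, fa09e5b}.
Common ancestors: {fa09e5b}.
The only common ancestor is fa09e5b, so it is the merge base.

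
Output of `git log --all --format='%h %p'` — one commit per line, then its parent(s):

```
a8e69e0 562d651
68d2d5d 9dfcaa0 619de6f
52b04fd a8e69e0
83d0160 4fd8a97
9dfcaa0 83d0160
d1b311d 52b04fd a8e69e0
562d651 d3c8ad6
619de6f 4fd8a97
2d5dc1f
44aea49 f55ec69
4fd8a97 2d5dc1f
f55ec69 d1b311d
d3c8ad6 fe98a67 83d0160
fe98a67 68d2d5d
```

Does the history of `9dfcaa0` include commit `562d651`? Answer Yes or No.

No

Ancestors of 9dfcaa0: {2d5dc1f, 4fd8a97, 83d0160, 9dfcaa0}.
562d651 is not in that set, so it is not an ancestor of 9dfcaa0.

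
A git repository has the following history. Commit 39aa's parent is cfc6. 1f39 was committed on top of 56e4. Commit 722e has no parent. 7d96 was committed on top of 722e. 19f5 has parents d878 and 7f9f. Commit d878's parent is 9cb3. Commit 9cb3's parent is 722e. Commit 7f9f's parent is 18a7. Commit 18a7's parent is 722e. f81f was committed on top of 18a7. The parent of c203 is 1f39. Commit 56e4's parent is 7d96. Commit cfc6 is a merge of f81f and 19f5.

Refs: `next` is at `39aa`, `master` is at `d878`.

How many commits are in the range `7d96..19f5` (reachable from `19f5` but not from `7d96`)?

5

Reachable from 19f5: {18a7, 19f5, 722e, 7f9f, 9cb3, d878}.
Reachable from 7d96: {722e, 7d96}.
In 19f5's history but not 7d96's: {18a7, 19f5, 7f9f, 9cb3, d878} — 5 commits.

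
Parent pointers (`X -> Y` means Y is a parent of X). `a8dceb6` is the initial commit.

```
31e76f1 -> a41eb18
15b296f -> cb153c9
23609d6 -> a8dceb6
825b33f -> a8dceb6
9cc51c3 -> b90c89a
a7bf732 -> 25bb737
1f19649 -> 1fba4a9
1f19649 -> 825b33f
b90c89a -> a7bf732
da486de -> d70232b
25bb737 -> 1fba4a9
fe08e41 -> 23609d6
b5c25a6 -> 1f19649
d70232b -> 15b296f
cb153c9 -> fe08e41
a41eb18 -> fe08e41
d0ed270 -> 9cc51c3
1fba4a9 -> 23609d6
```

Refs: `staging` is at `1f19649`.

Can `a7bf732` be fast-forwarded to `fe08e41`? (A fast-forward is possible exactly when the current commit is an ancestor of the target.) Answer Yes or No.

No

A fast-forward from a7bf732 to fe08e41 is possible iff a7bf732 is an ancestor of fe08e41.
Ancestors of fe08e41: {23609d6, a8dceb6, fe08e41}.
a7bf732 is not among them, so fast-forward is not possible.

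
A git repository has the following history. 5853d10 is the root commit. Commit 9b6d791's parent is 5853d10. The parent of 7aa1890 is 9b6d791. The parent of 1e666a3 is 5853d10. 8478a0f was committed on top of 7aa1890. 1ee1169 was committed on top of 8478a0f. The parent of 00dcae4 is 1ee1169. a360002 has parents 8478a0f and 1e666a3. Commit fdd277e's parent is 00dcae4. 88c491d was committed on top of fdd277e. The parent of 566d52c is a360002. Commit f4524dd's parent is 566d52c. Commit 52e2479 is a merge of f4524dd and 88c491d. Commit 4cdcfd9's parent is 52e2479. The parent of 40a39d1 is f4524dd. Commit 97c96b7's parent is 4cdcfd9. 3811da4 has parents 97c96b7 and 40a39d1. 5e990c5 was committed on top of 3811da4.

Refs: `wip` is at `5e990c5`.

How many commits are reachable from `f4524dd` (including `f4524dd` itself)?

8

Walking parent pointers from f4524dd: reachable set = {1e666a3, 566d52c, 5853d10, 7aa1890, 8478a0f, 9b6d791, a360002, f4524dd}.
That is 8 commits.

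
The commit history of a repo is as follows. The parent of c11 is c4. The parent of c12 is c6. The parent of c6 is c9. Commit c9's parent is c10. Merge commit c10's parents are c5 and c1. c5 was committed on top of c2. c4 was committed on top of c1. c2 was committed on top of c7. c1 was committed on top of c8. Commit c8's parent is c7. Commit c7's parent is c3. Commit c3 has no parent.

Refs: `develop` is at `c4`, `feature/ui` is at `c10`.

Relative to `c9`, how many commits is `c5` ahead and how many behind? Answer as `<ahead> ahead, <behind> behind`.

0 ahead, 4 behind

Reachable from c5: {c2, c3, c5, c7}.
Reachable from c9: {c1, c10, c2, c3, c5, c7, c8, c9}.
Only in c5's history (ahead): {} — 0.
Only in c9's history (behind): {c1, c10, c8, c9} — 4.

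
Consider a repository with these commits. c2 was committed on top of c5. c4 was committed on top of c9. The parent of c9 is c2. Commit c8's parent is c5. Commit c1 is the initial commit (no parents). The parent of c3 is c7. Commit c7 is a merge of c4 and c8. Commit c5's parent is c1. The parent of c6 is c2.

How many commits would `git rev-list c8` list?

3

Walking parent pointers from c8: reachable set = {c1, c5, c8}.
That is 3 commits.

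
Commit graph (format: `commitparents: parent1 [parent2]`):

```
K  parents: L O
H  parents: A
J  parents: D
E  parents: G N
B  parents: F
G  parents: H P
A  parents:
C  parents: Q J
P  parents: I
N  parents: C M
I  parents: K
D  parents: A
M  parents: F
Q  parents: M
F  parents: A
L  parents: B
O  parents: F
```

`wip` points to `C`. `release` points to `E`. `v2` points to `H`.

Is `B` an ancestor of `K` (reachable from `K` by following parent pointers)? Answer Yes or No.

Yes

Ancestors of K (commits reachable by following parents): {A, B, F, K, L, O}.
B is in that set, so it is an ancestor of K.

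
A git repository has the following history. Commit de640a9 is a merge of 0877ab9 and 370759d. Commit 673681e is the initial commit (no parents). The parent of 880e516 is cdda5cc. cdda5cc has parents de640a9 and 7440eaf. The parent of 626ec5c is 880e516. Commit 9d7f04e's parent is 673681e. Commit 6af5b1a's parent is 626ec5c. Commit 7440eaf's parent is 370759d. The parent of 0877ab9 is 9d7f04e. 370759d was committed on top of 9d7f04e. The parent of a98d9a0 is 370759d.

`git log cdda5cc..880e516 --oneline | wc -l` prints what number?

Reachable from 880e516: {0877ab9, 370759d, 673681e, 7440eaf, 880e516, 9d7f04e, cdda5cc, de640a9}.
Reachable from cdda5cc: {0877ab9, 370759d, 673681e, 7440eaf, 9d7f04e, cdda5cc, de640a9}.
In 880e516's history but not cdda5cc's: {880e516} — 1 commit.

1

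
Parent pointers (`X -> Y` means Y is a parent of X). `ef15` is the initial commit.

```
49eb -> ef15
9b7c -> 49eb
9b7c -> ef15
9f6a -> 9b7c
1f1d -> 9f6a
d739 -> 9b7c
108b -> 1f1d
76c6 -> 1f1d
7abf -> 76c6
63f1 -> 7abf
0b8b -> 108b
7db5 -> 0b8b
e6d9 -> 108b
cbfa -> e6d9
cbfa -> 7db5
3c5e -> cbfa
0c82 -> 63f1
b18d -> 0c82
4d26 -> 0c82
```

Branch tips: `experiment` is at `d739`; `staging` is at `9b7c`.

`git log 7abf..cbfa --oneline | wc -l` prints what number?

5

Reachable from cbfa: {0b8b, 108b, 1f1d, 49eb, 7db5, 9b7c, 9f6a, cbfa, e6d9, ef15}.
Reachable from 7abf: {1f1d, 49eb, 76c6, 7abf, 9b7c, 9f6a, ef15}.
In cbfa's history but not 7abf's: {0b8b, 108b, 7db5, cbfa, e6d9} — 5 commits.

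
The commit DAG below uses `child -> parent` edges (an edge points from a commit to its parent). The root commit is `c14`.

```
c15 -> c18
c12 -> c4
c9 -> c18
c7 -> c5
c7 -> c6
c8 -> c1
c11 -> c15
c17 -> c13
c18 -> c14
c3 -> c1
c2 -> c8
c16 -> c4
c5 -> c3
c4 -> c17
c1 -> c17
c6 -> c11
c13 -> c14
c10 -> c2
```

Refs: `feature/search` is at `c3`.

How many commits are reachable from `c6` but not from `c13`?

4

Reachable from c6: {c11, c14, c15, c18, c6}.
Reachable from c13: {c13, c14}.
In c6's history but not c13's: {c11, c15, c18, c6} — 4 commits.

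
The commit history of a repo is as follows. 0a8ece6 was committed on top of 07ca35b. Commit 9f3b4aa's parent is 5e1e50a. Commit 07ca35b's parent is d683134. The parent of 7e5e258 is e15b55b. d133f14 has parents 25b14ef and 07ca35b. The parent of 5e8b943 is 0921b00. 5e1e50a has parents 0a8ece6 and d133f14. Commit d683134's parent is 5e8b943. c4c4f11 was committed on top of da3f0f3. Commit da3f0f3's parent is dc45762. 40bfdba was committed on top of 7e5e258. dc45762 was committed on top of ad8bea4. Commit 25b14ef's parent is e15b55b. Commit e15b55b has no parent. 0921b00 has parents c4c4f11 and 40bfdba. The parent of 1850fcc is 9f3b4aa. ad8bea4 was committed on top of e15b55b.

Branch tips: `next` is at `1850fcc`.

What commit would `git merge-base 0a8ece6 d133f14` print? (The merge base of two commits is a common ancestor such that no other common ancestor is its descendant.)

07ca35b

Ancestors of 0a8ece6: {07ca35b, 0921b00, 0a8ece6, 40bfdba, 5e8b943, 7e5e258, ad8bea4, c4c4f11, d683134, da3f0f3, dc45762, e15b55b}.
Ancestors of d133f14: {07ca35b, 0921b00, 25b14ef, 40bfdba, 5e8b943, 7e5e258, ad8bea4, c4c4f11, d133f14, d683134, da3f0f3, dc45762, e15b55b}.
Common ancestors: {07ca35b, 0921b00, 40bfdba, 5e8b943, 7e5e258, ad8bea4, c4c4f11, d683134, da3f0f3, dc45762, e15b55b}.
Among these, 07ca35b is not an ancestor of any other common ancestor — it is the merge base.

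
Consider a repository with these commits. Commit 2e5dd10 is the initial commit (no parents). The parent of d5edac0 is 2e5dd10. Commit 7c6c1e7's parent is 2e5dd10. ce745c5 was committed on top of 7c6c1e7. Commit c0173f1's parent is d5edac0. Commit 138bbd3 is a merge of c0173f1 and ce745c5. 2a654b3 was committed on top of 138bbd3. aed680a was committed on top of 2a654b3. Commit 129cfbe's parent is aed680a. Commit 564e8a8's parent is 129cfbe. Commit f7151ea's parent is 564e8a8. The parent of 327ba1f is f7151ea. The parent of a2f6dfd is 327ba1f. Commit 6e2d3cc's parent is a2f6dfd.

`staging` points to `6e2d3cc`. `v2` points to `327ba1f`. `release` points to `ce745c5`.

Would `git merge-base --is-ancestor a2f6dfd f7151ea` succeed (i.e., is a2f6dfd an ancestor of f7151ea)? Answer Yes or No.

Ancestors of f7151ea: {129cfbe, 138bbd3, 2a654b3, 2e5dd10, 564e8a8, 7c6c1e7, aed680a, c0173f1, ce745c5, d5edac0, f7151ea}.
a2f6dfd is not in that set, so it is not an ancestor of f7151ea.

No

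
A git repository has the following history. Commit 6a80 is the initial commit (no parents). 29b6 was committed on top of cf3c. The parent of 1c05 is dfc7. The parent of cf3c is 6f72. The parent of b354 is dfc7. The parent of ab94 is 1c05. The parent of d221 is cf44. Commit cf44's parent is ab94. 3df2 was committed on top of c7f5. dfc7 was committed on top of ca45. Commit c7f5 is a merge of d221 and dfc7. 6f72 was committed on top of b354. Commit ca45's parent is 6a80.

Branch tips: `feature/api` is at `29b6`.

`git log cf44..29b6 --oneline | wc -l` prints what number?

4

Reachable from 29b6: {29b6, 6a80, 6f72, b354, ca45, cf3c, dfc7}.
Reachable from cf44: {1c05, 6a80, ab94, ca45, cf44, dfc7}.
In 29b6's history but not cf44's: {29b6, 6f72, b354, cf3c} — 4 commits.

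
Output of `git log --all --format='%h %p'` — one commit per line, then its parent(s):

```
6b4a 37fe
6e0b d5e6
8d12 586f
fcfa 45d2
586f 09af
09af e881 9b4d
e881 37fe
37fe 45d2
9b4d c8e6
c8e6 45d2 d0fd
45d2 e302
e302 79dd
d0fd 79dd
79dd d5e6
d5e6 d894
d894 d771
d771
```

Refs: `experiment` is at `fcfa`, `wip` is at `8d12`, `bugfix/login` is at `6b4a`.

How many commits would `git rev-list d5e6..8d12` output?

11

Reachable from 8d12: {09af, 37fe, 45d2, 586f, 79dd, 8d12, 9b4d, c8e6, d0fd, d5e6, d771, d894, e302, e881}.
Reachable from d5e6: {d5e6, d771, d894}.
In 8d12's history but not d5e6's: {09af, 37fe, 45d2, 586f, 79dd, 8d12, 9b4d, c8e6, d0fd, e302, e881} — 11 commits.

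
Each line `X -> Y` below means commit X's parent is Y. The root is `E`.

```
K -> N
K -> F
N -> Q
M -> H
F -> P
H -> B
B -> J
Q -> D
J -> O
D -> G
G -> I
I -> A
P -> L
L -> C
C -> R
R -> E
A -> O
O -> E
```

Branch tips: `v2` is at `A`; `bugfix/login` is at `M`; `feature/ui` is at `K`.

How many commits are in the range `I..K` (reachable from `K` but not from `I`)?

Reachable from K: {A, C, D, E, F, G, I, K, L, N, O, P, Q, R}.
Reachable from I: {A, E, I, O}.
In K's history but not I's: {C, D, F, G, K, L, N, P, Q, R} — 10 commits.

10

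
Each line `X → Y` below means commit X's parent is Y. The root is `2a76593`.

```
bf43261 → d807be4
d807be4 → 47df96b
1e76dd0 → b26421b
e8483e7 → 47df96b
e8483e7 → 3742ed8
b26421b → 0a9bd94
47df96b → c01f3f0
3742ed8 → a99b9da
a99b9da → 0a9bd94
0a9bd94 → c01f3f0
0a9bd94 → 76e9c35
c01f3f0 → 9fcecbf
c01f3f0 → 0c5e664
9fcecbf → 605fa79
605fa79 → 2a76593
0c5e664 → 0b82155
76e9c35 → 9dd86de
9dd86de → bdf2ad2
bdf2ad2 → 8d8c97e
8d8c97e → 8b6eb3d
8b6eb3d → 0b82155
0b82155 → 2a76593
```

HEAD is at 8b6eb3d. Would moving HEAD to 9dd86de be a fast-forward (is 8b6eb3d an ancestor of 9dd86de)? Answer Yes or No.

A fast-forward from 8b6eb3d to 9dd86de is possible iff 8b6eb3d is an ancestor of 9dd86de.
Ancestors of 9dd86de: {0b82155, 2a76593, 8b6eb3d, 8d8c97e, 9dd86de, bdf2ad2}.
8b6eb3d is among them, so fast-forward is possible.

Yes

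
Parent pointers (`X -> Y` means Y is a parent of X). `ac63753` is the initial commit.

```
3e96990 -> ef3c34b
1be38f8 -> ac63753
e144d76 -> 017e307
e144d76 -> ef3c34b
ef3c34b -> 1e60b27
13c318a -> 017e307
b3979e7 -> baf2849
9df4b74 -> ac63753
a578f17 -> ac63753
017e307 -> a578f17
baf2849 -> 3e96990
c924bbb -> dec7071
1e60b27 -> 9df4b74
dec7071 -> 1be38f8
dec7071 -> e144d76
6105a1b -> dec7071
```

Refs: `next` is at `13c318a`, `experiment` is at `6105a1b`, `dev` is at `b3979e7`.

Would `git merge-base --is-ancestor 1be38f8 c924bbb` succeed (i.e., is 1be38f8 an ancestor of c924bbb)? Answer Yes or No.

Ancestors of c924bbb (commits reachable by following parents): {017e307, 1be38f8, 1e60b27, 9df4b74, a578f17, ac63753, c924bbb, dec7071, e144d76, ef3c34b}.
1be38f8 is in that set, so it is an ancestor of c924bbb.

Yes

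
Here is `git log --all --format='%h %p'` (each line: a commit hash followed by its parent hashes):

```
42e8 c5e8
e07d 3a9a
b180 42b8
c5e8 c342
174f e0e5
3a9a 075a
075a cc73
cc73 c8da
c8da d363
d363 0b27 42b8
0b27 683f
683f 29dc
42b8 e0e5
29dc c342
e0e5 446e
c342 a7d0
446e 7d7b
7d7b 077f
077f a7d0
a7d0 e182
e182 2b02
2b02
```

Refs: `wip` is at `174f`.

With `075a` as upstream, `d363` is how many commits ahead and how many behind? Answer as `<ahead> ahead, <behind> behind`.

Reachable from d363: {077f, 0b27, 29dc, 2b02, 42b8, 446e, 683f, 7d7b, a7d0, c342, d363, e0e5, e182}.
Reachable from 075a: {075a, 077f, 0b27, 29dc, 2b02, 42b8, 446e, 683f, 7d7b, a7d0, c342, c8da, cc73, d363, e0e5, e182}.
Only in d363's history (ahead): {} — 0.
Only in 075a's history (behind): {075a, c8da, cc73} — 3.

0 ahead, 3 behind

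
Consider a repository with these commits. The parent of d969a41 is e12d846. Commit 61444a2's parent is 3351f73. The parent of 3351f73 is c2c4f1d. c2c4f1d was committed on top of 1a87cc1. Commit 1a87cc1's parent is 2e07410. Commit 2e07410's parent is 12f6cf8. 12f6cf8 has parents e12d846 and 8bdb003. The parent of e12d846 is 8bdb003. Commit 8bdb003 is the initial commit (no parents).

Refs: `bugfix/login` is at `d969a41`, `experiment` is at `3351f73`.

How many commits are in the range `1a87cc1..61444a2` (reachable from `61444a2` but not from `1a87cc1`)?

Reachable from 61444a2: {12f6cf8, 1a87cc1, 2e07410, 3351f73, 61444a2, 8bdb003, c2c4f1d, e12d846}.
Reachable from 1a87cc1: {12f6cf8, 1a87cc1, 2e07410, 8bdb003, e12d846}.
In 61444a2's history but not 1a87cc1's: {3351f73, 61444a2, c2c4f1d} — 3 commits.

3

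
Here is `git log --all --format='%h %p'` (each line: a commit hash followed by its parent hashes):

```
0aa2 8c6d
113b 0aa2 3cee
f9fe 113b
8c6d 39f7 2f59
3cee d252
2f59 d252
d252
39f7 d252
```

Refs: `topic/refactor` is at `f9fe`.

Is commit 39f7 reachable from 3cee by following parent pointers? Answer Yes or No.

Ancestors of 3cee: {3cee, d252}.
39f7 is not in that set, so it is not an ancestor of 3cee.

No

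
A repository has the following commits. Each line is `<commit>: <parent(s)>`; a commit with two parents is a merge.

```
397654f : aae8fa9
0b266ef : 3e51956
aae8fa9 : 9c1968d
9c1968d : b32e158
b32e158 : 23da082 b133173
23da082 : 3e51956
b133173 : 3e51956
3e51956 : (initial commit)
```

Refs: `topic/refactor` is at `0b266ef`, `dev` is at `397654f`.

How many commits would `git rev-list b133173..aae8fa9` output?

Reachable from aae8fa9: {23da082, 3e51956, 9c1968d, aae8fa9, b133173, b32e158}.
Reachable from b133173: {3e51956, b133173}.
In aae8fa9's history but not b133173's: {23da082, 9c1968d, aae8fa9, b32e158} — 4 commits.

4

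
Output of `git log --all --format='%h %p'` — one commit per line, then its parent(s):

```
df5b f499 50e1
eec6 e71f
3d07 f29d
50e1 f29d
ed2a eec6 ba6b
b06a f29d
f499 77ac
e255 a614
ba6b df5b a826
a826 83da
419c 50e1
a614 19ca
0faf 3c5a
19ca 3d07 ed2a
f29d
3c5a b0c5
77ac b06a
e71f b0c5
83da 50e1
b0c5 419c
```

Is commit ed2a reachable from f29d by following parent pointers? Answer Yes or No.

No

Ancestors of f29d: {f29d}.
ed2a is not in that set, so it is not an ancestor of f29d.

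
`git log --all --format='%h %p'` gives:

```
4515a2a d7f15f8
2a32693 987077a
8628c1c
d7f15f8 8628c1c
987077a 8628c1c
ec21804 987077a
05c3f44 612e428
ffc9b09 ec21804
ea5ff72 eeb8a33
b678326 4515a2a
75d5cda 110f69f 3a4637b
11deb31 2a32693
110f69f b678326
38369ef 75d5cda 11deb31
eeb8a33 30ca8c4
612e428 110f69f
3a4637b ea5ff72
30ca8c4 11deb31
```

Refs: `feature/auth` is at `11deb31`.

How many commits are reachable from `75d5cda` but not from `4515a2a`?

10

Reachable from 75d5cda: {110f69f, 11deb31, 2a32693, 30ca8c4, 3a4637b, 4515a2a, 75d5cda, 8628c1c, 987077a, b678326, d7f15f8, ea5ff72, eeb8a33}.
Reachable from 4515a2a: {4515a2a, 8628c1c, d7f15f8}.
In 75d5cda's history but not 4515a2a's: {110f69f, 11deb31, 2a32693, 30ca8c4, 3a4637b, 75d5cda, 987077a, b678326, ea5ff72, eeb8a33} — 10 commits.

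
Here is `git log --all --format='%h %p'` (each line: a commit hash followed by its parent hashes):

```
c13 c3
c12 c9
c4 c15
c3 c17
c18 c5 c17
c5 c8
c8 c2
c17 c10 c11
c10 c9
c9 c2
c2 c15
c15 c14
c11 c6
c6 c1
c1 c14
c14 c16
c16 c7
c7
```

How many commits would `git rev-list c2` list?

Walking parent pointers from c2: reachable set = {c14, c15, c16, c2, c7}.
That is 5 commits.

5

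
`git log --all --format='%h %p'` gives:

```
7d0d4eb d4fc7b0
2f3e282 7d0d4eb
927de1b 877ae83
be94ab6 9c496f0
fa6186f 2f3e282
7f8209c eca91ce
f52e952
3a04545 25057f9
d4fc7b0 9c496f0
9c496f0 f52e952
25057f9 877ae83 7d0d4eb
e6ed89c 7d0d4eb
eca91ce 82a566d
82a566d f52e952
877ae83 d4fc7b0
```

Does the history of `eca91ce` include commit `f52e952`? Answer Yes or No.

Ancestors of eca91ce (commits reachable by following parents): {82a566d, eca91ce, f52e952}.
f52e952 is in that set, so it is an ancestor of eca91ce.

Yes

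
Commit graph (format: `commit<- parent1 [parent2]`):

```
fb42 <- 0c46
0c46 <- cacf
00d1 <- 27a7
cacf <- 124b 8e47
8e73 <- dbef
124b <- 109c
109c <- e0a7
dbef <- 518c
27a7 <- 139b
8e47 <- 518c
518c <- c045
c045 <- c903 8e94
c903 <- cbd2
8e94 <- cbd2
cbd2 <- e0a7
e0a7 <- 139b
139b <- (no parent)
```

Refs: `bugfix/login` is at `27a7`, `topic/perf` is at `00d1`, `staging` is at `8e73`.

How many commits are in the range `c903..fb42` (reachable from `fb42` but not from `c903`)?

Reachable from fb42: {0c46, 109c, 124b, 139b, 518c, 8e47, 8e94, c045, c903, cacf, cbd2, e0a7, fb42}.
Reachable from c903: {139b, c903, cbd2, e0a7}.
In fb42's history but not c903's: {0c46, 109c, 124b, 518c, 8e47, 8e94, c045, cacf, fb42} — 9 commits.

9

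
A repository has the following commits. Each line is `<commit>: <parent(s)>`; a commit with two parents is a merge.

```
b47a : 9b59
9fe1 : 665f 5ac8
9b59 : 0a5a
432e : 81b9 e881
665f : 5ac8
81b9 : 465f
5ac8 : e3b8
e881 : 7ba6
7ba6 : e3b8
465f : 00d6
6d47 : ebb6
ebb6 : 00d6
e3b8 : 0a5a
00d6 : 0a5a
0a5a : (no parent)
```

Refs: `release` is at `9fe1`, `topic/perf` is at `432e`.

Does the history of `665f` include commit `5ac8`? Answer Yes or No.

Ancestors of 665f (commits reachable by following parents): {0a5a, 5ac8, 665f, e3b8}.
5ac8 is in that set, so it is an ancestor of 665f.

Yes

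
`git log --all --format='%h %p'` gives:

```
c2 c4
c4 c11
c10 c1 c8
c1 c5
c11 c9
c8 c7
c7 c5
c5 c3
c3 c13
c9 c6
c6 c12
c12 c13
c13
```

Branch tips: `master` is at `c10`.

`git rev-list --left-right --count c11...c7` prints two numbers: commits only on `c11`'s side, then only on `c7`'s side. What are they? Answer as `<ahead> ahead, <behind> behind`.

Reachable from c11: {c11, c12, c13, c6, c9}.
Reachable from c7: {c13, c3, c5, c7}.
Only in c11's history (ahead): {c11, c12, c6, c9} — 4.
Only in c7's history (behind): {c3, c5, c7} — 3.

4 ahead, 3 behind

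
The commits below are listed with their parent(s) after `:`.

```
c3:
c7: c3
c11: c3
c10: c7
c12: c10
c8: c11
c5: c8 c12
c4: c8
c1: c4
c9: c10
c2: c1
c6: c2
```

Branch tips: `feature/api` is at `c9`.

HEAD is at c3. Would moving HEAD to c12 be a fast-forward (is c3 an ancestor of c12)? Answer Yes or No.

Yes

A fast-forward from c3 to c12 is possible iff c3 is an ancestor of c12.
Ancestors of c12: {c10, c12, c3, c7}.
c3 is among them, so fast-forward is possible.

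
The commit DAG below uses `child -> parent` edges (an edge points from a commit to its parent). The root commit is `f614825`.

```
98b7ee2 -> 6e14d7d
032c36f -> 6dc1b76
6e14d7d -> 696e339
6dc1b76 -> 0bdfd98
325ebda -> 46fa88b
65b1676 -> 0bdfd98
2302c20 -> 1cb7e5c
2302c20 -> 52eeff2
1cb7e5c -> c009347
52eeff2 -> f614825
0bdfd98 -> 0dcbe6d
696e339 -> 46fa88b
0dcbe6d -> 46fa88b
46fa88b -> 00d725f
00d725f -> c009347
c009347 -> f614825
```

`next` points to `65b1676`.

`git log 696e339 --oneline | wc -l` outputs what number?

5

Walking parent pointers from 696e339: reachable set = {00d725f, 46fa88b, 696e339, c009347, f614825}.
That is 5 commits.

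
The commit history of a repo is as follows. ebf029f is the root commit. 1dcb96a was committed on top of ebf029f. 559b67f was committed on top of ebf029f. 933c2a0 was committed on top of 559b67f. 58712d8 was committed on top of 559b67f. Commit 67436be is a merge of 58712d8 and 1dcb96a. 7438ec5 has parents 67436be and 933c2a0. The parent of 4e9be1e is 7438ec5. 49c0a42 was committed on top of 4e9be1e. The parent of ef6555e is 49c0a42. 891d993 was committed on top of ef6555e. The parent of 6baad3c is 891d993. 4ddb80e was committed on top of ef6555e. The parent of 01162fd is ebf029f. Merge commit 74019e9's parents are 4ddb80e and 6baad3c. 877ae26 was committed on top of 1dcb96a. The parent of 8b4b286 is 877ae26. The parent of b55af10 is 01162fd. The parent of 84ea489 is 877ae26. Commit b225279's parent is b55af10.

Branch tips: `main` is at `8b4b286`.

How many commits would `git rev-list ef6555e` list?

Walking parent pointers from ef6555e: reachable set = {1dcb96a, 49c0a42, 4e9be1e, 559b67f, 58712d8, 67436be, 7438ec5, 933c2a0, ebf029f, ef6555e}.
That is 10 commits.

10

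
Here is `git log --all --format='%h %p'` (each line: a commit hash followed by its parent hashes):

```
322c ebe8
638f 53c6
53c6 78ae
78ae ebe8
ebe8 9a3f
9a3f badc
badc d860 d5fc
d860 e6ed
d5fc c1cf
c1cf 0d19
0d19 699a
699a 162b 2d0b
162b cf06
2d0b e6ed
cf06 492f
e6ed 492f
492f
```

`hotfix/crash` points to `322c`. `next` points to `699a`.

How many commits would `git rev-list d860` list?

3

Walking parent pointers from d860: reachable set = {492f, d860, e6ed}.
That is 3 commits.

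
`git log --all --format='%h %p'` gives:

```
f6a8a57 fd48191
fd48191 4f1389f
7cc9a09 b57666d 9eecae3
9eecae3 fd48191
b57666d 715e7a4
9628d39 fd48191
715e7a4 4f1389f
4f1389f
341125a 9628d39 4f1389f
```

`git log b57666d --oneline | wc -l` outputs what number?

Walking parent pointers from b57666d: reachable set = {4f1389f, 715e7a4, b57666d}.
That is 3 commits.

3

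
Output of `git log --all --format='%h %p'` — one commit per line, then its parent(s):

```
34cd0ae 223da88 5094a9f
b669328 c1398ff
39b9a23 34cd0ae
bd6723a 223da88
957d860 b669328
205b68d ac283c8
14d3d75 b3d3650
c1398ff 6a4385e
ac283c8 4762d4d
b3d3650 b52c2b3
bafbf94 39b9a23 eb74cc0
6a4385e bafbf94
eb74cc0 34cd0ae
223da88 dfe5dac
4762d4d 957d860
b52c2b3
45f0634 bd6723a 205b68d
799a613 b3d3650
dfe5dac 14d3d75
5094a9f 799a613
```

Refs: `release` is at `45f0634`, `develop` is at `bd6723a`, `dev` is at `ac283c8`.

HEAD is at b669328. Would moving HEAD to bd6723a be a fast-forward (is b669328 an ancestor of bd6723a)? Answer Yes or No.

A fast-forward from b669328 to bd6723a is possible iff b669328 is an ancestor of bd6723a.
Ancestors of bd6723a: {14d3d75, 223da88, b3d3650, b52c2b3, bd6723a, dfe5dac}.
b669328 is not among them, so fast-forward is not possible.

No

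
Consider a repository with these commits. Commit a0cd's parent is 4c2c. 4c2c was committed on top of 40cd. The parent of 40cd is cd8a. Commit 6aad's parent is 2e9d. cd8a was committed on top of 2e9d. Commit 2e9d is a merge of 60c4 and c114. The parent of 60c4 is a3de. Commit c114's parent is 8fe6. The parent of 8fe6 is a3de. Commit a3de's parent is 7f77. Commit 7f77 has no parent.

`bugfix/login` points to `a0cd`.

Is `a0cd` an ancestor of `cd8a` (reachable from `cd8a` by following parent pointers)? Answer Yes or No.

No

Ancestors of cd8a: {2e9d, 60c4, 7f77, 8fe6, a3de, c114, cd8a}.
a0cd is not in that set, so it is not an ancestor of cd8a.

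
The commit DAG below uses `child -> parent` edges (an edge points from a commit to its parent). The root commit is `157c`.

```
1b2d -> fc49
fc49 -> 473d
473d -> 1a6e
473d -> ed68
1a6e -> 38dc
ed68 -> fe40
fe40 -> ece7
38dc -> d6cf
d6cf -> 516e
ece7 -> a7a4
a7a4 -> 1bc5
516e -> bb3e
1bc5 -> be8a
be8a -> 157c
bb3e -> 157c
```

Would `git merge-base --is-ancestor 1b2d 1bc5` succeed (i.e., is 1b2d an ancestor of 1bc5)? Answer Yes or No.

No

Ancestors of 1bc5: {157c, 1bc5, be8a}.
1b2d is not in that set, so it is not an ancestor of 1bc5.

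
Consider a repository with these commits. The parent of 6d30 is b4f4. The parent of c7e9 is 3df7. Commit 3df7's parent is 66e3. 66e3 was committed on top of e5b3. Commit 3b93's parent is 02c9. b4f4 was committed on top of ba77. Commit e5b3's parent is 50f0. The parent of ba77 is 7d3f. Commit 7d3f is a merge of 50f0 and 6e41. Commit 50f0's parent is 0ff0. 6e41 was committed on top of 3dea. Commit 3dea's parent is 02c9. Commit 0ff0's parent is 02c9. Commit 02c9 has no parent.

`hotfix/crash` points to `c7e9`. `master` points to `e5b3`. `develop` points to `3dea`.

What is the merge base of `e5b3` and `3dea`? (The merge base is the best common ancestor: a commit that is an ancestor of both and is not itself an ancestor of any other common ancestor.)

Ancestors of e5b3: {02c9, 0ff0, 50f0, e5b3}.
Ancestors of 3dea: {02c9, 3dea}.
Common ancestors: {02c9}.
The only common ancestor is 02c9, so it is the merge base.

02c9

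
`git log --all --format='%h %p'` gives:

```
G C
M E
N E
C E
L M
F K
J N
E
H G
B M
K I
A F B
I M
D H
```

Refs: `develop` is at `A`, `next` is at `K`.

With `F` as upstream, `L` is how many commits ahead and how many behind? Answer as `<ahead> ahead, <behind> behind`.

1 ahead, 3 behind

Reachable from L: {E, L, M}.
Reachable from F: {E, F, I, K, M}.
Only in L's history (ahead): {L} — 1.
Only in F's history (behind): {F, I, K} — 3.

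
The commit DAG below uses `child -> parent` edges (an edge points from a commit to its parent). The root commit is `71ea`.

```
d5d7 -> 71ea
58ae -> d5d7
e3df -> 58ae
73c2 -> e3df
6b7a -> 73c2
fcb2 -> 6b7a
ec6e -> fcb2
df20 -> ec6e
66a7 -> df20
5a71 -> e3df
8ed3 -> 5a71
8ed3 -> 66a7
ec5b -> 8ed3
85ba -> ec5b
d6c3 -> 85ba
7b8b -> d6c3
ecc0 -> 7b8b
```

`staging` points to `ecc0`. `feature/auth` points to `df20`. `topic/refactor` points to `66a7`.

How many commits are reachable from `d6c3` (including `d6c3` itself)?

15

Walking parent pointers from d6c3: reachable set = {58ae, 5a71, 66a7, 6b7a, 71ea, 73c2, 85ba, 8ed3, d5d7, d6c3, df20, e3df, ec5b, ec6e, fcb2}.
That is 15 commits.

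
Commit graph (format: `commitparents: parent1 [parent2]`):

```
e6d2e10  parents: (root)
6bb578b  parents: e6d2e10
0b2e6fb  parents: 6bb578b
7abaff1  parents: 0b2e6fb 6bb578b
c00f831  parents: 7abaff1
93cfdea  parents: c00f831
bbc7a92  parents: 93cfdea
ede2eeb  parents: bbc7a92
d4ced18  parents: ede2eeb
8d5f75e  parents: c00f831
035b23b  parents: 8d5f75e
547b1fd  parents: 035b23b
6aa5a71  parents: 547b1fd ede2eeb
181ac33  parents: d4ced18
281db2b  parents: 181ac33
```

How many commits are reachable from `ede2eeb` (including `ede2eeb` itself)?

Walking parent pointers from ede2eeb: reachable set = {0b2e6fb, 6bb578b, 7abaff1, 93cfdea, bbc7a92, c00f831, e6d2e10, ede2eeb}.
That is 8 commits.

8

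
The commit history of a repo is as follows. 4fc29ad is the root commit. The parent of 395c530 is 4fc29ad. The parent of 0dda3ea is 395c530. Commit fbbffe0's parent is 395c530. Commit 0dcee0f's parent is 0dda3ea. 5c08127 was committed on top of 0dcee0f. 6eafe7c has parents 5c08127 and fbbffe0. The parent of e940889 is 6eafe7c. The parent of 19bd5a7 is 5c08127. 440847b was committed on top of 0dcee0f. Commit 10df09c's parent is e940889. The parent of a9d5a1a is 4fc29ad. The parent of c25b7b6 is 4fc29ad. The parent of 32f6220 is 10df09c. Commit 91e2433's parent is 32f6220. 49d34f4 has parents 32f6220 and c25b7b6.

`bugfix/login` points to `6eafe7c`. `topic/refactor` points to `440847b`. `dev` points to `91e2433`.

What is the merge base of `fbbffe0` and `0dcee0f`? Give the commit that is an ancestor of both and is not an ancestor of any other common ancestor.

395c530

Ancestors of fbbffe0: {395c530, 4fc29ad, fbbffe0}.
Ancestors of 0dcee0f: {0dcee0f, 0dda3ea, 395c530, 4fc29ad}.
Common ancestors: {395c530, 4fc29ad}.
Among these, 395c530 is not an ancestor of any other common ancestor — it is the merge base.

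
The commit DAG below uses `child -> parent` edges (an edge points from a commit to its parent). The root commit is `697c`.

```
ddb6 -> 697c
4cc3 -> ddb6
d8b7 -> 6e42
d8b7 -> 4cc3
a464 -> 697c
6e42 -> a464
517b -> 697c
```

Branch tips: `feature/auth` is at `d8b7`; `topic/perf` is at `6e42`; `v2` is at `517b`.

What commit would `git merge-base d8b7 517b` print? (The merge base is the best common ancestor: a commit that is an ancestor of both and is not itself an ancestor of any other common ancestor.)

697c

Ancestors of d8b7: {4cc3, 697c, 6e42, a464, d8b7, ddb6}.
Ancestors of 517b: {517b, 697c}.
Common ancestors: {697c}.
The only common ancestor is 697c, so it is the merge base.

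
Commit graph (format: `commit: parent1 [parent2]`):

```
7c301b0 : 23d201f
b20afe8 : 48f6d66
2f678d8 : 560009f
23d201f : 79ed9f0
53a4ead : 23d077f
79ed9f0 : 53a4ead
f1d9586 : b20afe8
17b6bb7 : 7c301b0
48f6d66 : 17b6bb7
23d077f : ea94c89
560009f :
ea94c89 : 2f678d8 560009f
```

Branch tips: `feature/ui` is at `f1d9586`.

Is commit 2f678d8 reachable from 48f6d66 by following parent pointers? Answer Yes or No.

Yes

Ancestors of 48f6d66 (commits reachable by following parents): {17b6bb7, 23d077f, 23d201f, 2f678d8, 48f6d66, 53a4ead, 560009f, 79ed9f0, 7c301b0, ea94c89}.
2f678d8 is in that set, so it is an ancestor of 48f6d66.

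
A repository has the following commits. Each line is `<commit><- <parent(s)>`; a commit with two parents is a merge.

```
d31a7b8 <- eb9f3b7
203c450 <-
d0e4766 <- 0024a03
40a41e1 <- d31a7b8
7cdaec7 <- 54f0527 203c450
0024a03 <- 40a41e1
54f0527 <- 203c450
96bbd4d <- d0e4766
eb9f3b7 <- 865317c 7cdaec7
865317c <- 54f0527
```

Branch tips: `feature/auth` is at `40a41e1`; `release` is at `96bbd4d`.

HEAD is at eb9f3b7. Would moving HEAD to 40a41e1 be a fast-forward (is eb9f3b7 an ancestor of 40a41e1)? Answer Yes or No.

A fast-forward from eb9f3b7 to 40a41e1 is possible iff eb9f3b7 is an ancestor of 40a41e1.
Ancestors of 40a41e1: {203c450, 40a41e1, 54f0527, 7cdaec7, 865317c, d31a7b8, eb9f3b7}.
eb9f3b7 is among them, so fast-forward is possible.

Yes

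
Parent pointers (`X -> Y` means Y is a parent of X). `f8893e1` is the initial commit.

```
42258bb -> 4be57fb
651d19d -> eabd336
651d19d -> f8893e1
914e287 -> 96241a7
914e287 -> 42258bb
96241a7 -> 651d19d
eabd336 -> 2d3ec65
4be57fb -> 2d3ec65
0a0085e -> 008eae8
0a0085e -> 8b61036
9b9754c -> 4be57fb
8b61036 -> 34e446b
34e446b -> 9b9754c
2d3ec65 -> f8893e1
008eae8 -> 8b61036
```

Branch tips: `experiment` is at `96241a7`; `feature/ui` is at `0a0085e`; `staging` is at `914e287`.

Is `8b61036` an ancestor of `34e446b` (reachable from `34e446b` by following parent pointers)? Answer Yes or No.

No

Ancestors of 34e446b: {2d3ec65, 34e446b, 4be57fb, 9b9754c, f8893e1}.
8b61036 is not in that set, so it is not an ancestor of 34e446b.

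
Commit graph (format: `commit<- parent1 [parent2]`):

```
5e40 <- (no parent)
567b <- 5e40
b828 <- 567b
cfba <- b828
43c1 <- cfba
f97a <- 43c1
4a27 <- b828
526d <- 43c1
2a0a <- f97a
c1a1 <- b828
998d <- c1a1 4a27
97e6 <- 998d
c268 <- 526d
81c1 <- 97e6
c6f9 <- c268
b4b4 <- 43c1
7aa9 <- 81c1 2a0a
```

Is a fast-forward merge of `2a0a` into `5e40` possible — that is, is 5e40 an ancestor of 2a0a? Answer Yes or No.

A fast-forward from 5e40 to 2a0a is possible iff 5e40 is an ancestor of 2a0a.
Ancestors of 2a0a: {2a0a, 43c1, 567b, 5e40, b828, cfba, f97a}.
5e40 is among them, so fast-forward is possible.

Yes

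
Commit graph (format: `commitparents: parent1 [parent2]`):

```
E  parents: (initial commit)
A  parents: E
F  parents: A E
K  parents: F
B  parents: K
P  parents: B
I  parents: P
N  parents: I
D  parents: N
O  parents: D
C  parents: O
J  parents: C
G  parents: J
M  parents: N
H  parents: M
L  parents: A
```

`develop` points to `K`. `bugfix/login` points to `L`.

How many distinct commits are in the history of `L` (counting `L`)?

3

Walking parent pointers from L: reachable set = {A, E, L}.
That is 3 commits.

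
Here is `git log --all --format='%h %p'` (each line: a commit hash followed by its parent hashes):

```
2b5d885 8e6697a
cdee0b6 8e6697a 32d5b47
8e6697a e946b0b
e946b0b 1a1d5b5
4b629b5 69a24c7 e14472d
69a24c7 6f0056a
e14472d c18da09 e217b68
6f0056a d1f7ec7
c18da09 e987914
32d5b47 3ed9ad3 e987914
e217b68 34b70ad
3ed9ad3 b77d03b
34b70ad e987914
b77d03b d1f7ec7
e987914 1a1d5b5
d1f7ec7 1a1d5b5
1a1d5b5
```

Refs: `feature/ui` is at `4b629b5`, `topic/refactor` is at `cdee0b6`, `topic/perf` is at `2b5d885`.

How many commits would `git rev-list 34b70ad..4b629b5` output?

Reachable from 4b629b5: {1a1d5b5, 34b70ad, 4b629b5, 69a24c7, 6f0056a, c18da09, d1f7ec7, e14472d, e217b68, e987914}.
Reachable from 34b70ad: {1a1d5b5, 34b70ad, e987914}.
In 4b629b5's history but not 34b70ad's: {4b629b5, 69a24c7, 6f0056a, c18da09, d1f7ec7, e14472d, e217b68} — 7 commits.

7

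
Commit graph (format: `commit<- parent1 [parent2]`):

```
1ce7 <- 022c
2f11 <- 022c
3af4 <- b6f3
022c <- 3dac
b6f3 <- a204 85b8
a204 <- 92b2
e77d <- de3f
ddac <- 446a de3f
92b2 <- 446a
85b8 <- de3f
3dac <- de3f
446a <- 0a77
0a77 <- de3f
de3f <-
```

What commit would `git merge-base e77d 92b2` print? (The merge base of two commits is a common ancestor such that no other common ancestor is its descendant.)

Ancestors of e77d: {de3f, e77d}.
Ancestors of 92b2: {0a77, 446a, 92b2, de3f}.
Common ancestors: {de3f}.
The only common ancestor is de3f, so it is the merge base.

de3f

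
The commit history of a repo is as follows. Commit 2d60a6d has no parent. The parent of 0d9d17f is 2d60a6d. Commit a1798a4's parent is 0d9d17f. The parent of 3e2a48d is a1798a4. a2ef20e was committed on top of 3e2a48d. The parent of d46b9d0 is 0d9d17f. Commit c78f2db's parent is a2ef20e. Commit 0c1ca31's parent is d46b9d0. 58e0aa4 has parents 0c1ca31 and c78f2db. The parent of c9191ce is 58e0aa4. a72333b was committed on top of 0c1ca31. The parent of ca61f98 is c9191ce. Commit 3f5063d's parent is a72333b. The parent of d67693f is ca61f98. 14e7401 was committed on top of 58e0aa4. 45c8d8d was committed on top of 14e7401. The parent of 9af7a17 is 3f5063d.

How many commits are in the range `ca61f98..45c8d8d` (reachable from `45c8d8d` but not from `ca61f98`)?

Reachable from 45c8d8d: {0c1ca31, 0d9d17f, 14e7401, 2d60a6d, 3e2a48d, 45c8d8d, 58e0aa4, a1798a4, a2ef20e, c78f2db, d46b9d0}.
Reachable from ca61f98: {0c1ca31, 0d9d17f, 2d60a6d, 3e2a48d, 58e0aa4, a1798a4, a2ef20e, c78f2db, c9191ce, ca61f98, d46b9d0}.
In 45c8d8d's history but not ca61f98's: {14e7401, 45c8d8d} — 2 commits.

2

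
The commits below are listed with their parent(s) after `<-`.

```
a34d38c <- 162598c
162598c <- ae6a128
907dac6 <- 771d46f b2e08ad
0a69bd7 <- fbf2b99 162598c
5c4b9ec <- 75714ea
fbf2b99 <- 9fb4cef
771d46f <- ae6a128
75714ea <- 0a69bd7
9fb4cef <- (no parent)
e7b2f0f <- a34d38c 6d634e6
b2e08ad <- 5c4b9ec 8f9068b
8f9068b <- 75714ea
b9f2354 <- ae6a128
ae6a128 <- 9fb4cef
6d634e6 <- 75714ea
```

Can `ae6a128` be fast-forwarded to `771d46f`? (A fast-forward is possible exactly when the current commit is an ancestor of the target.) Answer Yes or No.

A fast-forward from ae6a128 to 771d46f is possible iff ae6a128 is an ancestor of 771d46f.
Ancestors of 771d46f: {771d46f, 9fb4cef, ae6a128}.
ae6a128 is among them, so fast-forward is possible.

Yes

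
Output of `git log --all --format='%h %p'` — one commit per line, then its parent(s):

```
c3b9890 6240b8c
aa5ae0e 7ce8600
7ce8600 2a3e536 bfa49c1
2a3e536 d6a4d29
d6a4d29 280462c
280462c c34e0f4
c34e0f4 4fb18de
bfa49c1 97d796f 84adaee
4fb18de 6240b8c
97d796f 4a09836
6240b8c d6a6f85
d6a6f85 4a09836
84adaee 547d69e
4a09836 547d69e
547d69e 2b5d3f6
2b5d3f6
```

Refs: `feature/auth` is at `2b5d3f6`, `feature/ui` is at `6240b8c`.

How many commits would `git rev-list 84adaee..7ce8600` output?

Reachable from 7ce8600: {280462c, 2a3e536, 2b5d3f6, 4a09836, 4fb18de, 547d69e, 6240b8c, 7ce8600, 84adaee, 97d796f, bfa49c1, c34e0f4, d6a4d29, d6a6f85}.
Reachable from 84adaee: {2b5d3f6, 547d69e, 84adaee}.
In 7ce8600's history but not 84adaee's: {280462c, 2a3e536, 4a09836, 4fb18de, 6240b8c, 7ce8600, 97d796f, bfa49c1, c34e0f4, d6a4d29, d6a6f85} — 11 commits.

11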